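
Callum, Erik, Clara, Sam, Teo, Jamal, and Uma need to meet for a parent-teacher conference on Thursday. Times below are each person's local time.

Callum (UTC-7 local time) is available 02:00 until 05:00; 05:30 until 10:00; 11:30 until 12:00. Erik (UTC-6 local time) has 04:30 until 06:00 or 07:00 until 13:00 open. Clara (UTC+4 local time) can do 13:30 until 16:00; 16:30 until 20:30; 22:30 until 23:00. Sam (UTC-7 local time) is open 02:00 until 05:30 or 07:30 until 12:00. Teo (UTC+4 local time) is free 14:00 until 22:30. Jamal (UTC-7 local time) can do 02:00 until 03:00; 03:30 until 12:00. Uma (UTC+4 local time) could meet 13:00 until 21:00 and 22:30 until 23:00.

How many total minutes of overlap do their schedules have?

Callum in UTC: 09:00-12:00, 12:30-17:00, 18:30-19:00 (add 7h to convert from UTC-7).
Erik in UTC: 10:30-12:00, 13:00-19:00 (add 6h to convert from UTC-6).
Clara in UTC: 09:30-12:00, 12:30-16:30, 18:30-19:00 (subtract 4h to convert from UTC+4).
Sam in UTC: 09:00-12:30, 14:30-19:00 (add 7h to convert from UTC-7).
Teo in UTC: 10:00-18:30 (subtract 4h to convert from UTC+4).
Jamal in UTC: 09:00-10:00, 10:30-19:00 (add 7h to convert from UTC-7).
Uma in UTC: 09:00-17:00, 18:30-19:00 (subtract 4h to convert from UTC+4).
Callum ∩ Erik: 10:30-12:00, 13:00-17:00, 18:30-19:00.
Callum ∩ Erik ∩ Clara: 10:30-12:00, 13:00-16:30, 18:30-19:00.
Callum ∩ Erik ∩ Clara ∩ Sam: 10:30-12:00, 14:30-16:30, 18:30-19:00.
Callum ∩ Erik ∩ Clara ∩ Sam ∩ Teo: 10:30-12:00, 14:30-16:30.
Callum ∩ Erik ∩ Clara ∩ Sam ∩ Teo ∩ Jamal: 10:30-12:00, 14:30-16:30.
Callum ∩ Erik ∩ Clara ∩ Sam ∩ Teo ∩ Jamal ∩ Uma: 10:30-12:00, 14:30-16:30.
So the common availability across everyone is 10:30-12:00, 14:30-16:30.
Summing the common windows: 90 + 120 = 210 minutes.

210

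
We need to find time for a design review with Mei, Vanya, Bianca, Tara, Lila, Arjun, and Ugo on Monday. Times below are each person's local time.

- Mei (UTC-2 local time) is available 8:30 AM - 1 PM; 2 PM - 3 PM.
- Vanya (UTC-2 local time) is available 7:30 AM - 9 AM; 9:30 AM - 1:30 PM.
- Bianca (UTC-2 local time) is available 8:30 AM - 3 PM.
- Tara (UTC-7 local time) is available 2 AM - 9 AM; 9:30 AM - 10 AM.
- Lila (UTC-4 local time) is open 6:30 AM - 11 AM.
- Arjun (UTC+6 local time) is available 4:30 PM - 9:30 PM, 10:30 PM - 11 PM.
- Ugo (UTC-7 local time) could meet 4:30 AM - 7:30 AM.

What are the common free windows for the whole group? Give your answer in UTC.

Mei in UTC: 10:30-15:00, 16:00-17:00 (add 2h to convert from UTC-2).
Vanya in UTC: 09:30-11:00, 11:30-15:30 (add 2h to convert from UTC-2).
Bianca in UTC: 10:30-17:00 (add 2h to convert from UTC-2).
Tara in UTC: 09:00-16:00, 16:30-17:00 (add 7h to convert from UTC-7).
Lila in UTC: 10:30-15:00 (add 4h to convert from UTC-4).
Arjun in UTC: 10:30-15:30, 16:30-17:00 (subtract 6h to convert from UTC+6).
Ugo in UTC: 11:30-14:30 (add 7h to convert from UTC-7).
Mei ∩ Vanya: 10:30-11:00, 11:30-15:00.
Mei ∩ Vanya ∩ Bianca: 10:30-11:00, 11:30-15:00.
Mei ∩ Vanya ∩ Bianca ∩ Tara: 10:30-11:00, 11:30-15:00.
Mei ∩ Vanya ∩ Bianca ∩ Tara ∩ Lila: 10:30-11:00, 11:30-15:00.
Mei ∩ Vanya ∩ Bianca ∩ Tara ∩ Lila ∩ Arjun: 10:30-11:00, 11:30-15:00.
Mei ∩ Vanya ∩ Bianca ∩ Tara ∩ Lila ∩ Arjun ∩ Ugo: 11:30-14:30.

11:30-14:30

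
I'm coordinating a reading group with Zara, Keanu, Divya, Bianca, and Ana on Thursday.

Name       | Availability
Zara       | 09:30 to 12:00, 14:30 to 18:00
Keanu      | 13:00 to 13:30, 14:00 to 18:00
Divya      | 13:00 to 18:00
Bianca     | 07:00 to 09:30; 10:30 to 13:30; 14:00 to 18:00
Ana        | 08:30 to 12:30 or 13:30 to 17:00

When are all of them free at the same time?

Zara ∩ Keanu: 14:30-18:00.
Zara ∩ Keanu ∩ Divya: 14:30-18:00.
Zara ∩ Keanu ∩ Divya ∩ Bianca: 14:30-18:00.
Zara ∩ Keanu ∩ Divya ∩ Bianca ∩ Ana: 14:30-17:00.

14:30-17:00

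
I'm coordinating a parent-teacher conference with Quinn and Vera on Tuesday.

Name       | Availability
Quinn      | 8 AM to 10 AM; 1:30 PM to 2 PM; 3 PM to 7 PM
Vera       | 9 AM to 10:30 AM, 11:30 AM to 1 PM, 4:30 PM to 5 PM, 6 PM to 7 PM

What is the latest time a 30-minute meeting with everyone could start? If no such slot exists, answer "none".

18:30

Quinn ∩ Vera: 09:00-10:00, 16:30-17:00, 18:00-19:00.
So the common availability across everyone is 09:00-10:00, 16:30-17:00, 18:00-19:00.
The last common window of at least 30 minutes is 18:00-19:00; a 30-minute meeting can start as late as 18:30 and still end by 19:00.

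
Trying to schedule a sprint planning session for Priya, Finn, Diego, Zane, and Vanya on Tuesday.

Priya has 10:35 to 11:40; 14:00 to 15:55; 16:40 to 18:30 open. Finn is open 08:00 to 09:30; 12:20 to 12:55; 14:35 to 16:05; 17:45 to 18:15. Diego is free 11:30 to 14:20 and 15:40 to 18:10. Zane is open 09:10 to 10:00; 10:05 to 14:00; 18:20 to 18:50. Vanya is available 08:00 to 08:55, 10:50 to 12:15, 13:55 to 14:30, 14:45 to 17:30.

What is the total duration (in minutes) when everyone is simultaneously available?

0

Priya ∩ Finn: 14:35-15:55, 17:45-18:15.
Priya ∩ Finn ∩ Diego: 15:40-15:55, 17:45-18:10.
Priya ∩ Finn ∩ Diego ∩ Zane: ∅.
Priya ∩ Finn ∩ Diego ∩ Zane ∩ Vanya: ∅.
There is no time when everyone is free.
There is no common window, so the total is 0 minutes.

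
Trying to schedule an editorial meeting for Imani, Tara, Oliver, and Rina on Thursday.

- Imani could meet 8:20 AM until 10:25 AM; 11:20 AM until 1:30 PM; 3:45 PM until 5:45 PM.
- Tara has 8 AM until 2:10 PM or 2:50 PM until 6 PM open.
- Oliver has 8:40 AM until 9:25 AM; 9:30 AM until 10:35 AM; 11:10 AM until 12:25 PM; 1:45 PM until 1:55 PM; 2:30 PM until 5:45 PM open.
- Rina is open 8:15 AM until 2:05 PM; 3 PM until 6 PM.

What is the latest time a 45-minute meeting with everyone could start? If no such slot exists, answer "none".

17:00

Imani ∩ Tara: 08:20-10:25, 11:20-13:30, 15:45-17:45.
Imani ∩ Tara ∩ Oliver: 08:40-09:25, 09:30-10:25, 11:20-12:25, 15:45-17:45.
Imani ∩ Tara ∩ Oliver ∩ Rina: 08:40-09:25, 09:30-10:25, 11:20-12:25, 15:45-17:45.
Those are the intersection windows.
The last common window of at least 45 minutes is 15:45-17:45; a 45-minute meeting can start as late as 17:00 and still end by 17:45.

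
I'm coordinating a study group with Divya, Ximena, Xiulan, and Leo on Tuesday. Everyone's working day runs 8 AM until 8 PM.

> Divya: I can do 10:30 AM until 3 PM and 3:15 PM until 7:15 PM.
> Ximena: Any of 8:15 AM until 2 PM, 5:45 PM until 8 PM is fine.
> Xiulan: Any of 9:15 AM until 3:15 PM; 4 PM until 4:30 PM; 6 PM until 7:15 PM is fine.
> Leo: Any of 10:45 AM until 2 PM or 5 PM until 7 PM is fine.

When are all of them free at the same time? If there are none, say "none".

10:45-14:00, 18:00-19:00

Divya ∩ Ximena: 10:30-14:00, 17:45-19:15.
Divya ∩ Ximena ∩ Xiulan: 10:30-14:00, 18:00-19:15.
Divya ∩ Ximena ∩ Xiulan ∩ Leo: 10:45-14:00, 18:00-19:00.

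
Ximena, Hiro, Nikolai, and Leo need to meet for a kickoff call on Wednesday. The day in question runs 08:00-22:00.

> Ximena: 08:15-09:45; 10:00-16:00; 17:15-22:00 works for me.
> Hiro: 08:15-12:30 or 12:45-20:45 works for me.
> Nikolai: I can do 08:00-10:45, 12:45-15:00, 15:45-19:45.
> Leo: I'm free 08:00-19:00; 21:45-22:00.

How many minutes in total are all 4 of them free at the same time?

390

Ximena ∩ Hiro: 08:15-09:45, 10:00-12:30, 12:45-16:00, 17:15-20:45.
Ximena ∩ Hiro ∩ Nikolai: 08:15-09:45, 10:00-10:45, 12:45-15:00, 15:45-16:00, 17:15-19:45.
Ximena ∩ Hiro ∩ Nikolai ∩ Leo: 08:15-09:45, 10:00-10:45, 12:45-15:00, 15:45-16:00, 17:15-19:00.
Those are the intersection windows.
Summing the common windows: 90 + 45 + 135 + 15 + 105 = 390 minutes.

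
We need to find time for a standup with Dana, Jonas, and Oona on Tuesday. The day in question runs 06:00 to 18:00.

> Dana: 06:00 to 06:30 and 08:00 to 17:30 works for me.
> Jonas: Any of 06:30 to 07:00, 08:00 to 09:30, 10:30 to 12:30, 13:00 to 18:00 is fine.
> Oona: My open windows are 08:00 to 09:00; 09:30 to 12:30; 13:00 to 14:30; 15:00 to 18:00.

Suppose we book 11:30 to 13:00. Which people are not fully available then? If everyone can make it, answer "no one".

Dana: free for 11:30-13:00. Jonas: not fully free for 11:30-13:00. Oona: not fully free for 11:30-13:00.

Jonas, Oona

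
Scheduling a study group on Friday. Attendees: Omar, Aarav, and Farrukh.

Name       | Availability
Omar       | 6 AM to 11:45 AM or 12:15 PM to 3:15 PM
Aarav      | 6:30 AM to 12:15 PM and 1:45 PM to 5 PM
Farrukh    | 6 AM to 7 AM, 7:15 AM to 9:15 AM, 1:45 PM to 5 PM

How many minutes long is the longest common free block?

Omar ∩ Aarav: 06:30-11:45, 13:45-15:15.
Omar ∩ Aarav ∩ Farrukh: 06:30-07:00, 07:15-09:15, 13:45-15:15.
The longest is 07:15-09:15 at 120 minutes.

120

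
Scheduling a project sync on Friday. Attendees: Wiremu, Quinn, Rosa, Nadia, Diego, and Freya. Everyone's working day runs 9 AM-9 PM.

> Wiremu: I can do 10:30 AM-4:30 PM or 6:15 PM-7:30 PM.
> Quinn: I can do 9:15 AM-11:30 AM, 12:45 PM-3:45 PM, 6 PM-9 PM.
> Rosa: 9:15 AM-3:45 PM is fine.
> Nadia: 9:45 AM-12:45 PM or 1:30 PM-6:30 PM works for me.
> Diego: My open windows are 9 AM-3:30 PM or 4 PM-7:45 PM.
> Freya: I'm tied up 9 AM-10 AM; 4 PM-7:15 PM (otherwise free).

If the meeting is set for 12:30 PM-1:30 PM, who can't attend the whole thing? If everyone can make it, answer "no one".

Wiremu free: 10:30-16:30, 18:15-19:30.
Quinn free: 09:15-11:30, 12:45-15:45, 18:00-21:00.
Rosa free: 09:15-15:45.
Nadia free: 09:45-12:45, 13:30-18:30.
Diego free: 09:00-15:30, 16:00-19:45.
Freya free: 10:00-16:00, 19:15-21:00 (invert busy blocks within the working day).
Wiremu: free for 12:30-13:30. Quinn: not fully free for 12:30-13:30. Rosa: free for 12:30-13:30. Nadia: not fully free for 12:30-13:30. Diego: free for 12:30-13:30. Freya: free for 12:30-13:30.

Nadia, Quinn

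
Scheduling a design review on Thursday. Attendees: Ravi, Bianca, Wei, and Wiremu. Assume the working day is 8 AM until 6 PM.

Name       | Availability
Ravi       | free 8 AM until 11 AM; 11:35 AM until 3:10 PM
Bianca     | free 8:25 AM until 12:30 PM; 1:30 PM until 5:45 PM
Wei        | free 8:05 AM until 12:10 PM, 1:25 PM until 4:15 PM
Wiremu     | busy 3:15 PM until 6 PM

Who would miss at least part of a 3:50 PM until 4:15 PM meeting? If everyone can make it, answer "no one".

Ravi free: 08:00-11:00, 11:35-15:10.
Bianca free: 08:25-12:30, 13:30-17:45.
Wei free: 08:05-12:10, 13:25-16:15.
Wiremu free: 08:00-15:15 (invert busy blocks within the working day).
Ravi: not fully free for 15:50-16:15. Bianca: free for 15:50-16:15. Wei: free for 15:50-16:15. Wiremu: not fully free for 15:50-16:15.

Ravi, Wiremu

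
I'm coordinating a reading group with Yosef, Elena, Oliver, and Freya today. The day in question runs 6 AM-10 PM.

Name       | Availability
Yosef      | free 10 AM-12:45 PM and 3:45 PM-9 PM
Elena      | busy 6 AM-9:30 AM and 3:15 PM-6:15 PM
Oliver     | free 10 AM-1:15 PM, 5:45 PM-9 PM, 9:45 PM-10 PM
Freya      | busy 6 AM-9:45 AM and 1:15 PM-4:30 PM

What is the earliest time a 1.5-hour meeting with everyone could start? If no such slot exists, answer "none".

10:00

Yosef free: 10:00-12:45, 15:45-21:00.
Elena free: 09:30-15:15, 18:15-22:00 (invert busy blocks within the working day).
Oliver free: 10:00-13:15, 17:45-21:00, 21:45-22:00.
Freya free: 09:45-13:15, 16:30-22:00 (invert busy blocks within the working day).
Yosef ∩ Elena: 10:00-12:45, 18:15-21:00.
Yosef ∩ Elena ∩ Oliver: 10:00-12:45, 18:15-21:00.
Yosef ∩ Elena ∩ Oliver ∩ Freya: 10:00-12:45, 18:15-21:00.
The first common window of at least 90 minutes is 10:00-12:45, so the earliest start is 10:00.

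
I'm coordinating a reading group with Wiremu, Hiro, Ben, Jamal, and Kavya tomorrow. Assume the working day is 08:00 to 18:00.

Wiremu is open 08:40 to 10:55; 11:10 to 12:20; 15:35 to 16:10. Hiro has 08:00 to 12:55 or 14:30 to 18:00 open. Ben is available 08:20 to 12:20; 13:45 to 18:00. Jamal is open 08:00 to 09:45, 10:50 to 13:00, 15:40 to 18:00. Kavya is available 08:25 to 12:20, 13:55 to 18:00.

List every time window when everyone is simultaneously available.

08:40-09:45, 10:50-10:55, 11:10-12:20, 15:40-16:10

Wiremu ∩ Hiro: 08:40-10:55, 11:10-12:20, 15:35-16:10.
Wiremu ∩ Hiro ∩ Ben: 08:40-10:55, 11:10-12:20, 15:35-16:10.
Wiremu ∩ Hiro ∩ Ben ∩ Jamal: 08:40-09:45, 10:50-10:55, 11:10-12:20, 15:40-16:10.
Wiremu ∩ Hiro ∩ Ben ∩ Jamal ∩ Kavya: 08:40-09:45, 10:50-10:55, 11:10-12:20, 15:40-16:10.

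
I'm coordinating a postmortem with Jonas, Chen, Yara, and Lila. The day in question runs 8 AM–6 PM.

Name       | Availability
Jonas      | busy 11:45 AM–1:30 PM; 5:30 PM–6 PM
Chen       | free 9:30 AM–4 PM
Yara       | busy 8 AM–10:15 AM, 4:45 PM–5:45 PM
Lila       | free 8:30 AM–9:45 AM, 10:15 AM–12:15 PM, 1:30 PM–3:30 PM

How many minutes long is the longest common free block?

Jonas free: 08:00-11:45, 13:30-17:30 (invert busy blocks within the working day).
Chen free: 09:30-16:00.
Yara free: 10:15-16:45, 17:45-18:00 (invert busy blocks within the working day).
Lila free: 08:30-09:45, 10:15-12:15, 13:30-15:30.
Jonas ∩ Chen: 09:30-11:45, 13:30-16:00.
Jonas ∩ Chen ∩ Yara: 10:15-11:45, 13:30-16:00.
Jonas ∩ Chen ∩ Yara ∩ Lila: 10:15-11:45, 13:30-15:30.
The longest is 13:30-15:30 at 120 minutes.

120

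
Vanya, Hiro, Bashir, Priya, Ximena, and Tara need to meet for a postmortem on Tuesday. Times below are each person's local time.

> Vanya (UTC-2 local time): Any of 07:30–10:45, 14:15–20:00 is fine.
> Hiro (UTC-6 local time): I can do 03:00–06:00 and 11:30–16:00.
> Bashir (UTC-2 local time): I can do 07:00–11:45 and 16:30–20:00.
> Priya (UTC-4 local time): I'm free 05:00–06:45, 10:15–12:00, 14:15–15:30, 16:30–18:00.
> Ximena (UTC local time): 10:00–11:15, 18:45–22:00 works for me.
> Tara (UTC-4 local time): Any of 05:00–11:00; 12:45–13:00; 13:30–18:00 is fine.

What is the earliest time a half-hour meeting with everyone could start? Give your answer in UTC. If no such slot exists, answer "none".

Vanya in UTC: 09:30-12:45, 16:15-22:00 (add 2h to convert from UTC-2).
Hiro in UTC: 09:00-12:00, 17:30-22:00 (add 6h to convert from UTC-6).
Bashir in UTC: 09:00-13:45, 18:30-22:00 (add 2h to convert from UTC-2).
Priya in UTC: 09:00-10:45, 14:15-16:00, 18:15-19:30, 20:30-22:00 (add 4h to convert from UTC-4).
Ximena in UTC: 10:00-11:15, 18:45-22:00.
Tara in UTC: 09:00-15:00, 16:45-17:00, 17:30-22:00 (add 4h to convert from UTC-4).
Vanya ∩ Hiro: 09:30-12:00, 17:30-22:00.
Vanya ∩ Hiro ∩ Bashir: 09:30-12:00, 18:30-22:00.
Vanya ∩ Hiro ∩ Bashir ∩ Priya: 09:30-10:45, 18:30-19:30, 20:30-22:00.
Vanya ∩ Hiro ∩ Bashir ∩ Priya ∩ Ximena: 10:00-10:45, 18:45-19:30, 20:30-22:00.
Vanya ∩ Hiro ∩ Bashir ∩ Priya ∩ Ximena ∩ Tara: 10:00-10:45, 18:45-19:30, 20:30-22:00.
Those are the intersection windows.
The first common window of at least 30 minutes is 10:00-10:45, so the earliest start is 10:00.

10:00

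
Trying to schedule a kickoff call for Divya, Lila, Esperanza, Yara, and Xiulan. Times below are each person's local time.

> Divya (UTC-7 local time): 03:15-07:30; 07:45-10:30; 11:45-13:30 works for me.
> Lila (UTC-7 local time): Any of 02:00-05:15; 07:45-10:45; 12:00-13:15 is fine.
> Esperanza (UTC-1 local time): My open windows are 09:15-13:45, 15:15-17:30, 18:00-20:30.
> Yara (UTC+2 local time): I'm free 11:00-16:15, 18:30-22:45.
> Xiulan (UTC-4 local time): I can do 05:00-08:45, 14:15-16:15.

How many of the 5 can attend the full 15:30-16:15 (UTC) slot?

Divya in UTC: 10:15-14:30, 14:45-17:30, 18:45-20:30 (add 7h to convert from UTC-7).
Lila in UTC: 09:00-12:15, 14:45-17:45, 19:00-20:15 (add 7h to convert from UTC-7).
Esperanza in UTC: 10:15-14:45, 16:15-18:30, 19:00-21:30 (add 1h to convert from UTC-1).
Yara in UTC: 09:00-14:15, 16:30-20:45 (subtract 2h to convert from UTC+2).
Xiulan in UTC: 09:00-12:45, 18:15-20:15 (add 4h to convert from UTC-4).
Divya and Lila can make the full 15:30-16:15 slot — that's 2.

2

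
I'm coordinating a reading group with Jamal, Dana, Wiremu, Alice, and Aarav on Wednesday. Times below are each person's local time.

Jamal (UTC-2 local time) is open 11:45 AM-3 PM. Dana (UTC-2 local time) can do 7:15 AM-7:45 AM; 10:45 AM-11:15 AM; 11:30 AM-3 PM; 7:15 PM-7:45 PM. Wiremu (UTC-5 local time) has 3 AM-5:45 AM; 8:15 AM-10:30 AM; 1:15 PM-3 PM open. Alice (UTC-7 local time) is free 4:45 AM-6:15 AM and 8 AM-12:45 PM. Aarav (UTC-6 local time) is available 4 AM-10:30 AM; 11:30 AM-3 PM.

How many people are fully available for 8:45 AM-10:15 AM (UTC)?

Jamal in UTC: 13:45-17:00 (add 2h to convert from UTC-2).
Dana in UTC: 09:15-09:45, 12:45-13:15, 13:30-17:00, 21:15-21:45 (add 2h to convert from UTC-2).
Wiremu in UTC: 08:00-10:45, 13:15-15:30, 18:15-20:00 (add 5h to convert from UTC-5).
Alice in UTC: 11:45-13:15, 15:00-19:45 (add 7h to convert from UTC-7).
Aarav in UTC: 10:00-16:30, 17:30-21:00 (add 6h to convert from UTC-6).
Wiremu can make the full 08:45-10:15 slot — that's 1.

1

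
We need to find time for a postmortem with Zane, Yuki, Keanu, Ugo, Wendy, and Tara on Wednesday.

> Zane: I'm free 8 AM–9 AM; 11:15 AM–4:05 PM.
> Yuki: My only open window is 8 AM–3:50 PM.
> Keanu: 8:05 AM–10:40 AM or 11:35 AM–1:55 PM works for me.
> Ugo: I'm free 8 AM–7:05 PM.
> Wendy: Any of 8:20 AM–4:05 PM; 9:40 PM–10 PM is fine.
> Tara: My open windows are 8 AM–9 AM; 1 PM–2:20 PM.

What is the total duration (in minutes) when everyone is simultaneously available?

Zane ∩ Yuki: 08:00-09:00, 11:15-15:50.
Zane ∩ Yuki ∩ Keanu: 08:05-09:00, 11:35-13:55.
Zane ∩ Yuki ∩ Keanu ∩ Ugo: 08:05-09:00, 11:35-13:55.
Zane ∩ Yuki ∩ Keanu ∩ Ugo ∩ Wendy: 08:20-09:00, 11:35-13:55.
Zane ∩ Yuki ∩ Keanu ∩ Ugo ∩ Wendy ∩ Tara: 08:20-09:00, 13:00-13:55.
Summing the common windows: 40 + 55 = 95 minutes.

95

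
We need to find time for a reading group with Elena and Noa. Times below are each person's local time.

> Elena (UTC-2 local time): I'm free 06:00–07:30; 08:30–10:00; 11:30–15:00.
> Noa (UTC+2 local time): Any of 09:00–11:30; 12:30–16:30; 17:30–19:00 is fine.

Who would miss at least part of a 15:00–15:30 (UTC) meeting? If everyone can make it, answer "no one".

Elena in UTC: 08:00-09:30, 10:30-12:00, 13:30-17:00 (add 2h to convert from UTC-2).
Noa in UTC: 07:00-09:30, 10:30-14:30, 15:30-17:00 (subtract 2h to convert from UTC+2).
Elena: free for 15:00-15:30. Noa: not fully free for 15:00-15:30.

Noa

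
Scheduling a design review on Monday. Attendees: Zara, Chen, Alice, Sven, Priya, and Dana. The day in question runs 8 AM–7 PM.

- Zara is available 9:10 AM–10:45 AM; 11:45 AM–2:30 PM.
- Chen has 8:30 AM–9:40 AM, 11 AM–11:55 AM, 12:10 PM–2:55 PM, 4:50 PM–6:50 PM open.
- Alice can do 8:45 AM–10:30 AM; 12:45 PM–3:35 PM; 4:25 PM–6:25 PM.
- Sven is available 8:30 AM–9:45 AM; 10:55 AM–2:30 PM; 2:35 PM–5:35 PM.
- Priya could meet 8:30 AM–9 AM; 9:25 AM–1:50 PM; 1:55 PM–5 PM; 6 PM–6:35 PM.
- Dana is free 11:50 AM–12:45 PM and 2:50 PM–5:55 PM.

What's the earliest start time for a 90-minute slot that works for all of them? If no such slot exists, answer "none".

Zara ∩ Chen: 09:10-09:40, 11:45-11:55, 12:10-14:30.
Zara ∩ Chen ∩ Alice: 09:10-09:40, 12:45-14:30.
Zara ∩ Chen ∩ Alice ∩ Sven: 09:10-09:40, 12:45-14:30.
Zara ∩ Chen ∩ Alice ∩ Sven ∩ Priya: 09:25-09:40, 12:45-13:50, 13:55-14:30.
Zara ∩ Chen ∩ Alice ∩ Sven ∩ Priya ∩ Dana: ∅.
There is no time when everyone is free.
No common window is at least 90 minutes long.

none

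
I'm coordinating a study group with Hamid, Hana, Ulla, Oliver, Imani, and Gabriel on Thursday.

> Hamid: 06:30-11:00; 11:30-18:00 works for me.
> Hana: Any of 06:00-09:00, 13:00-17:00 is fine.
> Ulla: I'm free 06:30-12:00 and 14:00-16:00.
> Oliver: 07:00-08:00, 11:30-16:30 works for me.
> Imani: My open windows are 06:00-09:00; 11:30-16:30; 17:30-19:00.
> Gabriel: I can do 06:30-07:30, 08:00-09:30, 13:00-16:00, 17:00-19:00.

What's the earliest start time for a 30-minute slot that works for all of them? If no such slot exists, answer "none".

Hamid ∩ Hana: 06:30-09:00, 13:00-17:00.
Hamid ∩ Hana ∩ Ulla: 06:30-09:00, 14:00-16:00.
Hamid ∩ Hana ∩ Ulla ∩ Oliver: 07:00-08:00, 14:00-16:00.
Hamid ∩ Hana ∩ Ulla ∩ Oliver ∩ Imani: 07:00-08:00, 14:00-16:00.
Hamid ∩ Hana ∩ Ulla ∩ Oliver ∩ Imani ∩ Gabriel: 07:00-07:30, 14:00-16:00.
The first common window of at least 30 minutes is 07:00-07:30, so the earliest start is 07:00.

07:00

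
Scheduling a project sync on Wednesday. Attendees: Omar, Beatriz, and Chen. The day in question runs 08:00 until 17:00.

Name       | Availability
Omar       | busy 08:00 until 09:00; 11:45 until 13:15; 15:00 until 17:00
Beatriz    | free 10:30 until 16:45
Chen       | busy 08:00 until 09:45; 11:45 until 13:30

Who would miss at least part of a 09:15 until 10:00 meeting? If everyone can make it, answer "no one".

Omar free: 09:00-11:45, 13:15-15:00 (invert busy blocks within the working day).
Beatriz free: 10:30-16:45.
Chen free: 09:45-11:45, 13:30-17:00 (invert busy blocks within the working day).
Omar: free for 09:15-10:00. Beatriz: not fully free for 09:15-10:00. Chen: not fully free for 09:15-10:00.

Beatriz, Chen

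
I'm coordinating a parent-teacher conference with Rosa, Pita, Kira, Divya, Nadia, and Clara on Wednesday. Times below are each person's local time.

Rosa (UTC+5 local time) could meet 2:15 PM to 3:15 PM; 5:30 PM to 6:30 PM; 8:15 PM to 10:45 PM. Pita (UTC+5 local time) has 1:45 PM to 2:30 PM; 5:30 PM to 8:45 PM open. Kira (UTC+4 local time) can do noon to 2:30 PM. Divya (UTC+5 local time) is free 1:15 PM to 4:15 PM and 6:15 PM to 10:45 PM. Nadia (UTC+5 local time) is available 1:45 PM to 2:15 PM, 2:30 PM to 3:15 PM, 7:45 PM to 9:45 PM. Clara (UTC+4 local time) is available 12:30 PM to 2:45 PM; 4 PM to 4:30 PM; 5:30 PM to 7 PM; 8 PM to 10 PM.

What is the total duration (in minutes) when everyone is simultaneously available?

0

Rosa in UTC: 09:15-10:15, 12:30-13:30, 15:15-17:45 (subtract 5h to convert from UTC+5).
Pita in UTC: 08:45-09:30, 12:30-15:45 (subtract 5h to convert from UTC+5).
Kira in UTC: 08:00-10:30 (subtract 4h to convert from UTC+4).
Divya in UTC: 08:15-11:15, 13:15-17:45 (subtract 5h to convert from UTC+5).
Nadia in UTC: 08:45-09:15, 09:30-10:15, 14:45-16:45 (subtract 5h to convert from UTC+5).
Clara in UTC: 08:30-10:45, 12:00-12:30, 13:30-15:00, 16:00-18:00 (subtract 4h to convert from UTC+4).
Rosa ∩ Pita: 09:15-09:30, 12:30-13:30, 15:15-15:45.
Rosa ∩ Pita ∩ Kira: 09:15-09:30.
Rosa ∩ Pita ∩ Kira ∩ Divya: 09:15-09:30.
Rosa ∩ Pita ∩ Kira ∩ Divya ∩ Nadia: ∅.
Rosa ∩ Pita ∩ Kira ∩ Divya ∩ Nadia ∩ Clara: ∅.
There is no time when everyone is free.
There is no common window, so the total is 0 minutes.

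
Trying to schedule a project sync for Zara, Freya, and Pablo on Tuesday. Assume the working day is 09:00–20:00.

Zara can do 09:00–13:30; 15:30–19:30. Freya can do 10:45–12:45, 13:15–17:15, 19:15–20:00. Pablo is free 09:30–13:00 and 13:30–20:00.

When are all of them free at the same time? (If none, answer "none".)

10:45-12:45, 15:30-17:15, 19:15-19:30

Zara ∩ Freya: 10:45-12:45, 13:15-13:30, 15:30-17:15, 19:15-19:30.
Zara ∩ Freya ∩ Pablo: 10:45-12:45, 15:30-17:15, 19:15-19:30.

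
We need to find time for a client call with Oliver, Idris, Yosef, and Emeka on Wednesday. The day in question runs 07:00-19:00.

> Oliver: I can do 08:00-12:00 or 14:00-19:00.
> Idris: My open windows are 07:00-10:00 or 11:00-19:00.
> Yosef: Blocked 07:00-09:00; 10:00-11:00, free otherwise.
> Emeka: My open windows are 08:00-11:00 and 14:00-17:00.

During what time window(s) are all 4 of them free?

09:00-10:00, 14:00-17:00

Oliver free: 08:00-12:00, 14:00-19:00.
Idris free: 07:00-10:00, 11:00-19:00.
Yosef free: 09:00-10:00, 11:00-19:00 (invert busy blocks within the working day).
Emeka free: 08:00-11:00, 14:00-17:00.
Oliver ∩ Idris: 08:00-10:00, 11:00-12:00, 14:00-19:00.
Oliver ∩ Idris ∩ Yosef: 09:00-10:00, 11:00-12:00, 14:00-19:00.
Oliver ∩ Idris ∩ Yosef ∩ Emeka: 09:00-10:00, 14:00-17:00.
So the common availability across everyone is 09:00-10:00, 14:00-17:00.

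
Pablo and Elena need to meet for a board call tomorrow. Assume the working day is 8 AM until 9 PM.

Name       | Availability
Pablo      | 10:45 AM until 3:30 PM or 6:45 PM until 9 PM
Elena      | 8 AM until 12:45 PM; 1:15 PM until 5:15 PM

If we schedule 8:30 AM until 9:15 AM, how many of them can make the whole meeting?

1

Elena can make the full 08:30-09:15 slot — that's 1.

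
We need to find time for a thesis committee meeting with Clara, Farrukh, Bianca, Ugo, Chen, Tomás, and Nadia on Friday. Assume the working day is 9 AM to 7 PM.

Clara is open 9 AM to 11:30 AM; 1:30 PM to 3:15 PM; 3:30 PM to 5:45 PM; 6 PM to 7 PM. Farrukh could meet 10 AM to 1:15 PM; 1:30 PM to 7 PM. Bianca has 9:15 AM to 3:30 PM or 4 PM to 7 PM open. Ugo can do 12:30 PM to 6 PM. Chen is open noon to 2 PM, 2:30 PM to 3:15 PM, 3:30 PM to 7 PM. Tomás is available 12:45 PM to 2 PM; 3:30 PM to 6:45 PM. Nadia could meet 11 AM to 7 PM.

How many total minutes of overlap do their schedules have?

Clara ∩ Farrukh: 10:00-11:30, 13:30-15:15, 15:30-17:45, 18:00-19:00.
Clara ∩ Farrukh ∩ Bianca: 10:00-11:30, 13:30-15:15, 16:00-17:45, 18:00-19:00.
Clara ∩ Farrukh ∩ Bianca ∩ Ugo: 13:30-15:15, 16:00-17:45.
Clara ∩ Farrukh ∩ Bianca ∩ Ugo ∩ Chen: 13:30-14:00, 14:30-15:15, 16:00-17:45.
Clara ∩ Farrukh ∩ Bianca ∩ Ugo ∩ Chen ∩ Tomás: 13:30-14:00, 16:00-17:45.
Clara ∩ Farrukh ∩ Bianca ∩ Ugo ∩ Chen ∩ Tomás ∩ Nadia: 13:30-14:00, 16:00-17:45.
Summing the common windows: 30 + 105 = 135 minutes.

135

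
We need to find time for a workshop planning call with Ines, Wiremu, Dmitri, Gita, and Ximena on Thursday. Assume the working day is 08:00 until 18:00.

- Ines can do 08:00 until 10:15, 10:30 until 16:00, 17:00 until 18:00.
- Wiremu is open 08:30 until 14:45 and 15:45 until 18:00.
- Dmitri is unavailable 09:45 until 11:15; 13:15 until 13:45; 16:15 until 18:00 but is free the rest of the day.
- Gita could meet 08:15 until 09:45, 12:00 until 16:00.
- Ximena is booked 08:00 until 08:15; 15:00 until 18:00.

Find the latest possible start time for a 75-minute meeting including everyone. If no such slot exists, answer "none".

Ines free: 08:00-10:15, 10:30-16:00, 17:00-18:00.
Wiremu free: 08:30-14:45, 15:45-18:00.
Dmitri free: 08:00-09:45, 11:15-13:15, 13:45-16:15 (invert busy blocks within the working day).
Gita free: 08:15-09:45, 12:00-16:00.
Ximena free: 08:15-15:00 (invert busy blocks within the working day).
Ines ∩ Wiremu: 08:30-10:15, 10:30-14:45, 15:45-16:00, 17:00-18:00.
Ines ∩ Wiremu ∩ Dmitri: 08:30-09:45, 11:15-13:15, 13:45-14:45, 15:45-16:00.
Ines ∩ Wiremu ∩ Dmitri ∩ Gita: 08:30-09:45, 12:00-13:15, 13:45-14:45, 15:45-16:00.
Ines ∩ Wiremu ∩ Dmitri ∩ Gita ∩ Ximena: 08:30-09:45, 12:00-13:15, 13:45-14:45.
The last common window of at least 75 minutes is 12:00-13:15; a 75-minute meeting can start as late as 12:00 and still end by 13:15.

12:00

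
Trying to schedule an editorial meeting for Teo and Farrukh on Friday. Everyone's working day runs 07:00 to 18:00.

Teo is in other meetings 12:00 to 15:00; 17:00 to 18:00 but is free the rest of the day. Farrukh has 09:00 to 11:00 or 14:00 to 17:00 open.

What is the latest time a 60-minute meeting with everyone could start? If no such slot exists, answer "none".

16:00

Teo free: 07:00-12:00, 15:00-17:00 (invert busy blocks within the working day).
Farrukh free: 09:00-11:00, 14:00-17:00.
Teo ∩ Farrukh: 09:00-11:00, 15:00-17:00.
Those are the intersection windows.
The last common window of at least 60 minutes is 15:00-17:00; a 60-minute meeting can start as late as 16:00 and still end by 17:00.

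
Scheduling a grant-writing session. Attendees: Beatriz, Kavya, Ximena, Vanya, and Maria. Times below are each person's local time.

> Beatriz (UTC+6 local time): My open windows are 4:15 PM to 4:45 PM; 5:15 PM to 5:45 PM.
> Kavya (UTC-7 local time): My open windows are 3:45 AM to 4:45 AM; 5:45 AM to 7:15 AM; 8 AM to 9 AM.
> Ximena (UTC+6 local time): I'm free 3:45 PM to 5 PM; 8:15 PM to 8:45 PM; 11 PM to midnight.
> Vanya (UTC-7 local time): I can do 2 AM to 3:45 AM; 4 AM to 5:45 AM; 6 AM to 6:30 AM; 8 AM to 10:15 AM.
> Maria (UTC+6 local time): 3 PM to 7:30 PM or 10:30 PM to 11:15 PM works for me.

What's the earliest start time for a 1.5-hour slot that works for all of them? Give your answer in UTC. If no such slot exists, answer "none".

none

Beatriz in UTC: 10:15-10:45, 11:15-11:45 (subtract 6h to convert from UTC+6).
Kavya in UTC: 10:45-11:45, 12:45-14:15, 15:00-16:00 (add 7h to convert from UTC-7).
Ximena in UTC: 09:45-11:00, 14:15-14:45, 17:00-18:00 (subtract 6h to convert from UTC+6).
Vanya in UTC: 09:00-10:45, 11:00-12:45, 13:00-13:30, 15:00-17:15 (add 7h to convert from UTC-7).
Maria in UTC: 09:00-13:30, 16:30-17:15 (subtract 6h to convert from UTC+6).
Beatriz ∩ Kavya: 11:15-11:45.
Beatriz ∩ Kavya ∩ Ximena: ∅.
Beatriz ∩ Kavya ∩ Ximena ∩ Vanya: ∅.
Beatriz ∩ Kavya ∩ Ximena ∩ Vanya ∩ Maria: ∅.
There is no time when everyone is free.
No common window is at least 90 minutes long.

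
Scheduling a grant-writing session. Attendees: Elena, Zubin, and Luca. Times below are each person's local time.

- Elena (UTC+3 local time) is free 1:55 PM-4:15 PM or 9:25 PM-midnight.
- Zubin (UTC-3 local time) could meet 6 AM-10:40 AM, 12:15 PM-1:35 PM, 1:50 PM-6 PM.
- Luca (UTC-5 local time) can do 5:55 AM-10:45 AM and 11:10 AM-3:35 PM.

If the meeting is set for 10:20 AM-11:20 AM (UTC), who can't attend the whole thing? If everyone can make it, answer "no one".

Elena in UTC: 10:55-13:15, 18:25-21:00 (subtract 3h to convert from UTC+3).
Zubin in UTC: 09:00-13:40, 15:15-16:35, 16:50-21:00 (add 3h to convert from UTC-3).
Luca in UTC: 10:55-15:45, 16:10-20:35 (add 5h to convert from UTC-5).
Elena: not fully free for 10:20-11:20. Zubin: free for 10:20-11:20. Luca: not fully free for 10:20-11:20.

Elena, Luca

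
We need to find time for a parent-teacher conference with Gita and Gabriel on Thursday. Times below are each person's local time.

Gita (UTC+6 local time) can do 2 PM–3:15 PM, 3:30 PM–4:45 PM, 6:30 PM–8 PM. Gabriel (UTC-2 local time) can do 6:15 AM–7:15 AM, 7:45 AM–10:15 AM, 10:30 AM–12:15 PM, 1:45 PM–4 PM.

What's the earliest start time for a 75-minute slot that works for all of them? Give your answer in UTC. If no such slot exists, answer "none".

12:30

Gita in UTC: 08:00-09:15, 09:30-10:45, 12:30-14:00 (subtract 6h to convert from UTC+6).
Gabriel in UTC: 08:15-09:15, 09:45-12:15, 12:30-14:15, 15:45-18:00 (add 2h to convert from UTC-2).
Gita ∩ Gabriel: 08:15-09:15, 09:45-10:45, 12:30-14:00.
So the common availability across everyone is 08:15-09:15, 09:45-10:45, 12:30-14:00.
The first common window of at least 75 minutes is 12:30-14:00, so the earliest start is 12:30.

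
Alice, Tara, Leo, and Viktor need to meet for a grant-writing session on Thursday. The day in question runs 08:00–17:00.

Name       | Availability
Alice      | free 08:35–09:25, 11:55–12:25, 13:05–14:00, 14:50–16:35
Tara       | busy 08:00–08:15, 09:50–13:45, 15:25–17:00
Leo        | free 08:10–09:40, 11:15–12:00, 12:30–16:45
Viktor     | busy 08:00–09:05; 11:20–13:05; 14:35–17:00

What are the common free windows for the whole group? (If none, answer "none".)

09:05-09:25, 13:45-14:00

Alice free: 08:35-09:25, 11:55-12:25, 13:05-14:00, 14:50-16:35.
Tara free: 08:15-09:50, 13:45-15:25 (invert busy blocks within the working day).
Leo free: 08:10-09:40, 11:15-12:00, 12:30-16:45.
Viktor free: 09:05-11:20, 13:05-14:35 (invert busy blocks within the working day).
Alice ∩ Tara: 08:35-09:25, 13:45-14:00, 14:50-15:25.
Alice ∩ Tara ∩ Leo: 08:35-09:25, 13:45-14:00, 14:50-15:25.
Alice ∩ Tara ∩ Leo ∩ Viktor: 09:05-09:25, 13:45-14:00.
Those are the intersection windows.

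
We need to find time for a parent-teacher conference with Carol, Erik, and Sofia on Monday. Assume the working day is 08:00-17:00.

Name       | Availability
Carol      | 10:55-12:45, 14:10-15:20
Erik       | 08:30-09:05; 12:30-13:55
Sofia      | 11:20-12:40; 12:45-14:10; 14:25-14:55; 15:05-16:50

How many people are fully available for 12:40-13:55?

1

Erik can make the full 12:40-13:55 slot — that's 1.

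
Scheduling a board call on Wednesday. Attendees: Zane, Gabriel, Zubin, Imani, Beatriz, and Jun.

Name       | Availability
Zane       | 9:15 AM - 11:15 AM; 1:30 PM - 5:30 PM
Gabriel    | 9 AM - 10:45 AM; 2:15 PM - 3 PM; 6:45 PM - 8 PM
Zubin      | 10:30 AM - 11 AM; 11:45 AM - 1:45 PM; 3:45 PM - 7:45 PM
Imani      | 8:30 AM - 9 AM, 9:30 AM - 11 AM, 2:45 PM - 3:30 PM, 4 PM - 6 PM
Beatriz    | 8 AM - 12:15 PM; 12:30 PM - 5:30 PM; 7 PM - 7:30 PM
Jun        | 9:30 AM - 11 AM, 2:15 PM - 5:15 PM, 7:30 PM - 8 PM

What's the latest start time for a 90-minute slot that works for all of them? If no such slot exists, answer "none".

Zane ∩ Gabriel: 09:15-10:45, 14:15-15:00.
Zane ∩ Gabriel ∩ Zubin: 10:30-10:45.
Zane ∩ Gabriel ∩ Zubin ∩ Imani: 10:30-10:45.
Zane ∩ Gabriel ∩ Zubin ∩ Imani ∩ Beatriz: 10:30-10:45.
Zane ∩ Gabriel ∩ Zubin ∩ Imani ∩ Beatriz ∩ Jun: 10:30-10:45.
No common window is at least 90 minutes long.

none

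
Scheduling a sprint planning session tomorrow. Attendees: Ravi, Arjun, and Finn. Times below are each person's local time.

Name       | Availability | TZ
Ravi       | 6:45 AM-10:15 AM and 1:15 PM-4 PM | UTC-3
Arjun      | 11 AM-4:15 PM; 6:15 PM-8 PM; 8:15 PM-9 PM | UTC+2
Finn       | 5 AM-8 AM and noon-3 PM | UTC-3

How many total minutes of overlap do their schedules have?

Ravi in UTC: 09:45-13:15, 16:15-19:00 (add 3h to convert from UTC-3).
Arjun in UTC: 09:00-14:15, 16:15-18:00, 18:15-19:00 (subtract 2h to convert from UTC+2).
Finn in UTC: 08:00-11:00, 15:00-18:00 (add 3h to convert from UTC-3).
Ravi ∩ Arjun: 09:45-13:15, 16:15-18:00, 18:15-19:00.
Ravi ∩ Arjun ∩ Finn: 09:45-11:00, 16:15-18:00.
So the common availability across everyone is 09:45-11:00, 16:15-18:00.
Summing the common windows: 75 + 105 = 180 minutes.

180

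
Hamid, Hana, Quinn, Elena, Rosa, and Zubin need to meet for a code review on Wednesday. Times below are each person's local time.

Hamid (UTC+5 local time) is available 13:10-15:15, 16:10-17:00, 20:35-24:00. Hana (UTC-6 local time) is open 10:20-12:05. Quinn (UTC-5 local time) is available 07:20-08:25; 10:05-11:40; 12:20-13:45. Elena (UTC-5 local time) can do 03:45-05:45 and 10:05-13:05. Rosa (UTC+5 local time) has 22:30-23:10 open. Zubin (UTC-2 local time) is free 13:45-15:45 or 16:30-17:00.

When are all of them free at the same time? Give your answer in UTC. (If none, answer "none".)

Hamid in UTC: 08:10-10:15, 11:10-12:00, 15:35-19:00 (subtract 5h to convert from UTC+5).
Hana in UTC: 16:20-18:05 (add 6h to convert from UTC-6).
Quinn in UTC: 12:20-13:25, 15:05-16:40, 17:20-18:45 (add 5h to convert from UTC-5).
Elena in UTC: 08:45-10:45, 15:05-18:05 (add 5h to convert from UTC-5).
Rosa in UTC: 17:30-18:10 (subtract 5h to convert from UTC+5).
Zubin in UTC: 15:45-17:45, 18:30-19:00 (add 2h to convert from UTC-2).
Hamid ∩ Hana: 16:20-18:05.
Hamid ∩ Hana ∩ Quinn: 16:20-16:40, 17:20-18:05.
Hamid ∩ Hana ∩ Quinn ∩ Elena: 16:20-16:40, 17:20-18:05.
Hamid ∩ Hana ∩ Quinn ∩ Elena ∩ Rosa: 17:30-18:05.
Hamid ∩ Hana ∩ Quinn ∩ Elena ∩ Rosa ∩ Zubin: 17:30-17:45.

17:30-17:45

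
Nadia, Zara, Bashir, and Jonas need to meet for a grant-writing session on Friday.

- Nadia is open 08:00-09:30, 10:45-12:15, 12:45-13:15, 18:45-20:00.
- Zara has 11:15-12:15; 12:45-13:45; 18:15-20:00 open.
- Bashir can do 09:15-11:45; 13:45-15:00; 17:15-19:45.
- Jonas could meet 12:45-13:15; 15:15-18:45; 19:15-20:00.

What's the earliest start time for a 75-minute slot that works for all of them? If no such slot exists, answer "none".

Nadia ∩ Zara: 11:15-12:15, 12:45-13:15, 18:45-20:00.
Nadia ∩ Zara ∩ Bashir: 11:15-11:45, 18:45-19:45.
Nadia ∩ Zara ∩ Bashir ∩ Jonas: 19:15-19:45.
No common window is at least 75 minutes long.

none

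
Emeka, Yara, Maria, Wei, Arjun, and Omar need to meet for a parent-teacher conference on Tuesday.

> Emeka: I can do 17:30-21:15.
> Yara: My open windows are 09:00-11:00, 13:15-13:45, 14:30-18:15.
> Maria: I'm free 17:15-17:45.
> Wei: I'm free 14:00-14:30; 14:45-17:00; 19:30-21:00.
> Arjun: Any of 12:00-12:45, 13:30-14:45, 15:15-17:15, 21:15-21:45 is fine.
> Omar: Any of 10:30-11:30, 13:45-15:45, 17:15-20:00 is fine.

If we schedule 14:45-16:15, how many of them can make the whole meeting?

Yara and Wei can make the full 14:45-16:15 slot — that's 2.

2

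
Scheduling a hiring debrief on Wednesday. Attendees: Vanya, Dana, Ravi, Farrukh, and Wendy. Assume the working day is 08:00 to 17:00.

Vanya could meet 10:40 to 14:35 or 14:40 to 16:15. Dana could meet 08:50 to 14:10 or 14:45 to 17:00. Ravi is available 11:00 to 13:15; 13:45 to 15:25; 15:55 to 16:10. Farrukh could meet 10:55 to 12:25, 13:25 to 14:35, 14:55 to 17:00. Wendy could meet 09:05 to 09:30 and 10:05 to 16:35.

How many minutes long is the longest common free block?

85

Vanya ∩ Dana: 10:40-14:10, 14:45-16:15.
Vanya ∩ Dana ∩ Ravi: 11:00-13:15, 13:45-14:10, 14:45-15:25, 15:55-16:10.
Vanya ∩ Dana ∩ Ravi ∩ Farrukh: 11:00-12:25, 13:45-14:10, 14:55-15:25, 15:55-16:10.
Vanya ∩ Dana ∩ Ravi ∩ Farrukh ∩ Wendy: 11:00-12:25, 13:45-14:10, 14:55-15:25, 15:55-16:10.
The longest is 11:00-12:25 at 85 minutes.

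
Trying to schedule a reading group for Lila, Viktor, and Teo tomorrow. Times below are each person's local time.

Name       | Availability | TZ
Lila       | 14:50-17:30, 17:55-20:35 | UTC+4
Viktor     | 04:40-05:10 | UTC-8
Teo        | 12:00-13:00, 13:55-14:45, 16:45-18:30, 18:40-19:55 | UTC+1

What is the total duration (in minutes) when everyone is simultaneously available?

15

Lila in UTC: 10:50-13:30, 13:55-16:35 (subtract 4h to convert from UTC+4).
Viktor in UTC: 12:40-13:10 (add 8h to convert from UTC-8).
Teo in UTC: 11:00-12:00, 12:55-13:45, 15:45-17:30, 17:40-18:55 (subtract 1h to convert from UTC+1).
Lila ∩ Viktor: 12:40-13:10.
Lila ∩ Viktor ∩ Teo: 12:55-13:10.
That's a single block of 15 minutes.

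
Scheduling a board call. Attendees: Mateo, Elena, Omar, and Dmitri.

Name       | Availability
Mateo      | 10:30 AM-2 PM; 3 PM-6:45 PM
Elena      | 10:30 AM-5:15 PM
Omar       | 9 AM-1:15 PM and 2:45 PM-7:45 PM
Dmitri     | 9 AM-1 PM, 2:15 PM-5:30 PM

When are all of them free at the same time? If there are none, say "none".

Mateo ∩ Elena: 10:30-14:00, 15:00-17:15.
Mateo ∩ Elena ∩ Omar: 10:30-13:15, 15:00-17:15.
Mateo ∩ Elena ∩ Omar ∩ Dmitri: 10:30-13:00, 15:00-17:15.
So the common availability across everyone is 10:30-13:00, 15:00-17:15.

10:30-13:00, 15:00-17:15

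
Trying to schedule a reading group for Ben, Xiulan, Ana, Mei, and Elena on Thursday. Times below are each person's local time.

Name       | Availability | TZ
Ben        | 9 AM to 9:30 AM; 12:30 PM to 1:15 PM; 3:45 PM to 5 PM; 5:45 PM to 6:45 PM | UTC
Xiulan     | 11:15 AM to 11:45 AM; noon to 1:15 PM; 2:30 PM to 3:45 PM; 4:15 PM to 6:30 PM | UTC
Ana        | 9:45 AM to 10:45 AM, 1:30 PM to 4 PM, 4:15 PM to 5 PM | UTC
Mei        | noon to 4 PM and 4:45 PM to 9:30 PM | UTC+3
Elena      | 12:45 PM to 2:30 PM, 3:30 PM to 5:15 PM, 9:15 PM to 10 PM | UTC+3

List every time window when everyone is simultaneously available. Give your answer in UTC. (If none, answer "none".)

Ben in UTC: 09:00-09:30, 12:30-13:15, 15:45-17:00, 17:45-18:45.
Xiulan in UTC: 11:15-11:45, 12:00-13:15, 14:30-15:45, 16:15-18:30.
Ana in UTC: 09:45-10:45, 13:30-16:00, 16:15-17:00.
Mei in UTC: 09:00-13:00, 13:45-18:30 (subtract 3h to convert from UTC+3).
Elena in UTC: 09:45-11:30, 12:30-14:15, 18:15-19:00 (subtract 3h to convert from UTC+3).
Ben ∩ Xiulan: 12:30-13:15, 16:15-17:00, 17:45-18:30.
Ben ∩ Xiulan ∩ Ana: 16:15-17:00.
Ben ∩ Xiulan ∩ Ana ∩ Mei: 16:15-17:00.
Ben ∩ Xiulan ∩ Ana ∩ Mei ∩ Elena: ∅.
There is no time when everyone is free.

none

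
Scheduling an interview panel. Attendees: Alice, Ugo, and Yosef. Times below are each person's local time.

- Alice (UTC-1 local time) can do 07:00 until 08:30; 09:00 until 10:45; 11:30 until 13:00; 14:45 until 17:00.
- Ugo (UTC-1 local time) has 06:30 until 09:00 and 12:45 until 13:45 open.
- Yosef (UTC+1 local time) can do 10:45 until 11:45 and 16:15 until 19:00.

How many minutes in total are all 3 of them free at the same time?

Alice in UTC: 08:00-09:30, 10:00-11:45, 12:30-14:00, 15:45-18:00 (add 1h to convert from UTC-1).
Ugo in UTC: 07:30-10:00, 13:45-14:45 (add 1h to convert from UTC-1).
Yosef in UTC: 09:45-10:45, 15:15-18:00 (subtract 1h to convert from UTC+1).
Alice ∩ Ugo: 08:00-09:30, 13:45-14:00.
Alice ∩ Ugo ∩ Yosef: ∅.
There is no time when everyone is free.
There is no common window, so the total is 0 minutes.

0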